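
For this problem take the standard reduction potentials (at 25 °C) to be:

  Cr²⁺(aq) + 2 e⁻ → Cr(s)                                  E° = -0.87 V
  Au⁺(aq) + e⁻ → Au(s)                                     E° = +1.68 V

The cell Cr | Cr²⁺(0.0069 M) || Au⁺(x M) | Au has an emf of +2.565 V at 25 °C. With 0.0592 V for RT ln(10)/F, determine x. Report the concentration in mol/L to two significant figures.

Au⁺/Au is the cathode, Cr²⁺/Cr the anode: E°cell = +2.55 V, n = 2.
Overall reaction: 2 Au⁺(aq) + Cr(s) → 2 Au(s) + Cr²⁺(aq); Q = [Cr²⁺]^1/[Au⁺]^2.
From E = E° − (0.0592/n) log Q: log Q = (E° − E)·n/0.0592 = (+2.55 − (+2.565))·2/0.0592 = -0.5068.
So 2·log[Au⁺] = 1·log(0.0069) − log Q = -2.1612 − (-0.5068) = -1.6544; log[Au⁺] = -1.6544 / 2 = -0.8272; [Au⁺] = 10^(-0.8272) ≈ 0.15 M.

0.15 M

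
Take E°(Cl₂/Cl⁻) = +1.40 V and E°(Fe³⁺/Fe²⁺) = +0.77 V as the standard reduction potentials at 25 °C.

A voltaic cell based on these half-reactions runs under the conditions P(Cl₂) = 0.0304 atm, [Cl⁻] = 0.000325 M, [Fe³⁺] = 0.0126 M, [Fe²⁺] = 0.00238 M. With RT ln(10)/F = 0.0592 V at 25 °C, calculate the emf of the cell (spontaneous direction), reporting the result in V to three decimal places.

Cl₂/Cl⁻ is the cathode (higher E°), Fe³⁺/Fe²⁺ the anode: E°cell = +1.40 − (+0.77) = +0.63 V, n = 2.
Overall: Cl₂(g) + 2 Fe²⁺(aq) → 2 Cl⁻(aq) + 2 Fe³⁺(aq)
Q = [Cl⁻]^2·[Fe³⁺]^2 / (P(Cl₂)·[Fe²⁺]^2); log Q = -4.012.
E = E° − (0.0592/n) log Q = +0.63 − (0.0592/2)(-4.012) = +0.749 V.

+0.749 V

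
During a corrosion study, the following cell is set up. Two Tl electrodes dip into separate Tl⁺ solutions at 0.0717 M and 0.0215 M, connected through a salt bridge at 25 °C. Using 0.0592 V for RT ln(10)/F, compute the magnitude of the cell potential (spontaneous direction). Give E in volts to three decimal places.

+0.031 V

For a concentration cell E°cell = 0. The 0.0717 M side is the cathode (reduction is favoured where [Tl⁺] is higher).
With n = 1, E = −(0.0592/1) log([Tl⁺]ₐₙ/[Tl⁺]꜀ₐₜ) = −(0.0592/1) log(0.0215/0.0717) = −(0.0592/1)(-0.523) = +0.031 V.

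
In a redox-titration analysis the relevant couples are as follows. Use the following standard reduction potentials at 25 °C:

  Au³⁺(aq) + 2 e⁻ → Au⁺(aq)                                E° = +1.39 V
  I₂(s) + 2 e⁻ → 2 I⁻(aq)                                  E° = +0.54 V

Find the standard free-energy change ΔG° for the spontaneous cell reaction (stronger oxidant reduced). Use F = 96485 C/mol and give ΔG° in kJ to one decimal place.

Au³⁺/Au⁺ (E° = +1.39 V) is the cathode; I₂/I⁻ (E° = +0.54 V) is the anode, so E°cell = +0.85 V.
Balancing electrons gives n = 2 (lcm of 2 and 2).
ΔG° = −nFE° = −(2)(96485)(+0.85) = -164,024 J = -164.0 kJ.

-164.0 kJ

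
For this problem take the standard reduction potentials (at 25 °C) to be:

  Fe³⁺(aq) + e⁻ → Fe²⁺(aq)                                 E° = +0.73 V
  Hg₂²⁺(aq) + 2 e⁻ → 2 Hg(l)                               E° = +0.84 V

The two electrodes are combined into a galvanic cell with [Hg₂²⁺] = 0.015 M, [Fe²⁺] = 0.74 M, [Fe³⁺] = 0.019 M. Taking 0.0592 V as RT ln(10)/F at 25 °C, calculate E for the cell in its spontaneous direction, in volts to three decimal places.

Hg₂²⁺/Hg is the cathode (higher E°), Fe³⁺/Fe²⁺ the anode: E°cell = +0.84 − (+0.73) = +0.11 V, n = 2.
Overall: Hg₂²⁺(aq) + 2 Fe²⁺(aq) → 2 Hg(l) + 2 Fe³⁺(aq)
Q = [Fe³⁺]^2 / ([Hg₂²⁺]·[Fe²⁺]^2); log Q = -1.357.
E = E° − (0.0592/n) log Q = +0.11 − (0.0592/2)(-1.357) = +0.150 V.

+0.150 V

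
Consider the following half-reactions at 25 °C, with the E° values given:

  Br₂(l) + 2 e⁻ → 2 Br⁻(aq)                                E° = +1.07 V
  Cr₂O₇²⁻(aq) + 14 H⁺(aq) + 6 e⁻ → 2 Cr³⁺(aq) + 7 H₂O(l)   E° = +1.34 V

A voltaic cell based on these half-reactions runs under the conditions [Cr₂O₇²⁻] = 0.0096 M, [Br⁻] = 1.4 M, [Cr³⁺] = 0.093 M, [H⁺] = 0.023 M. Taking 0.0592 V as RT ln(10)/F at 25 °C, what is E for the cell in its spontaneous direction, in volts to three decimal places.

Cr₂O₇²⁻/Cr³⁺ is the cathode (higher E°), Br₂/Br⁻ the anode: E°cell = +1.34 − (+1.07) = +0.27 V, n = 6.
Overall: Cr₂O₇²⁻(aq) + 14 H⁺(aq) + 6 Br⁻(aq) → 2 Cr³⁺(aq) + 7 H₂O(l) + 3 Br₂(l)
Q = [Cr³⁺]^2 / ([Cr₂O₇²⁻]·[H⁺]^14·[Br⁻]^6); log Q = 22.014.
E = E° − (0.0592/n) log Q = +0.27 − (0.0592/6)(22.014) = +0.053 V.

+0.053 V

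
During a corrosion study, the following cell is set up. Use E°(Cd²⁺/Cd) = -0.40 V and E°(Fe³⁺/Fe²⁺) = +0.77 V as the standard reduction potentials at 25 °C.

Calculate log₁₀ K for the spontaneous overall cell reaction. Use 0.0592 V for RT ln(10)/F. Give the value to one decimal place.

Cathode: Fe³⁺/Fe²⁺; anode: Cd²⁺/Cd. E°cell = +1.17 V, n = 2.
log K = nE°cell / 0.0592 = (2)(+1.17) / 0.0592 = 39.5.

39.5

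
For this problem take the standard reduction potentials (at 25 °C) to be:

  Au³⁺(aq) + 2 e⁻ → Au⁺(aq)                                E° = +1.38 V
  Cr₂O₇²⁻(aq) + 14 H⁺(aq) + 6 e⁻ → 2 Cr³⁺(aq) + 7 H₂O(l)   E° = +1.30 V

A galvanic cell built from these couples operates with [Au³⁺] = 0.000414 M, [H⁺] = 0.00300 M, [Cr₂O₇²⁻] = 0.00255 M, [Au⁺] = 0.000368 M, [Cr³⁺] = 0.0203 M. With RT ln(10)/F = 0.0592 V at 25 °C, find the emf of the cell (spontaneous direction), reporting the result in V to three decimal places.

Au³⁺/Au⁺ is the cathode (higher E°), Cr₂O₇²⁻/Cr³⁺ the anode: E°cell = +1.38 − (+1.30) = +0.08 V, n = 6.
Overall: 3 Au³⁺(aq) + 2 Cr³⁺(aq) + 7 H₂O(l) → 3 Au⁺(aq) + Cr₂O₇²⁻(aq) + 14 H⁺(aq)
Q = [Au⁺]^3·[Cr₂O₇²⁻]·[H⁺]^14 / ([Au³⁺]^3·[Cr³⁺]^2); log Q = -34.682.
E = E° − (0.0592/n) log Q = +0.08 − (0.0592/6)(-34.682) = +0.422 V.

+0.422 V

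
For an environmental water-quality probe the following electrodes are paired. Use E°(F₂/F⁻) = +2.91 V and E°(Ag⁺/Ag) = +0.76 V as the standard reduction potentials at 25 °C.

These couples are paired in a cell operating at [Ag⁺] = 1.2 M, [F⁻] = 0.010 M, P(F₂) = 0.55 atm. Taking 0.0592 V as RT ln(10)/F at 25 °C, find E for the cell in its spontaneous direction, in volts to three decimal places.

+2.256 V

F₂/F⁻ is the cathode (higher E°), Ag⁺/Ag the anode: E°cell = +2.91 − (+0.76) = +2.15 V, n = 2.
Overall: F₂(g) + 2 Ag(s) → 2 F⁻(aq) + 2 Ag⁺(aq)
Q = [F⁻]^2·[Ag⁺]^2 / (P(F₂)); log Q = -3.582.
E = E° − (0.0592/n) log Q = +2.15 − (0.0592/2)(-3.582) = +2.256 V.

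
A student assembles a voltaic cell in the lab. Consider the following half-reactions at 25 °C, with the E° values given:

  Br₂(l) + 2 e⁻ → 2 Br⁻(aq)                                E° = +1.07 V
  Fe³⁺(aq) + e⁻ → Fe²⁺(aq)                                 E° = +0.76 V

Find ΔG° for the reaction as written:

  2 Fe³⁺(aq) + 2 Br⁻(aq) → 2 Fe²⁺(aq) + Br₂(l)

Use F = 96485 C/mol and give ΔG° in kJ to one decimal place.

+59.8 kJ

As written, Fe³⁺/Fe²⁺ is reduced (cathode) and Br₂/Br⁻ is oxidised (anode), so E°cell = (+0.76) − (+1.07) = -0.31 V.
Balancing electrons gives n = 2.
ΔG° = −nFE° = −(2)(96485)(-0.31) = 59,821 J = +59.8 kJ.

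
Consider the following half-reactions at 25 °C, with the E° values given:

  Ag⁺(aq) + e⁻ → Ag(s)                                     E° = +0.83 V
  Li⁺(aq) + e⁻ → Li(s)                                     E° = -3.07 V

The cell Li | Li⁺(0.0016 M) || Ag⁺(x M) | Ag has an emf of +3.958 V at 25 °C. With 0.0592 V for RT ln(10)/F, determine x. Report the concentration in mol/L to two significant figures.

Ag⁺/Ag is the cathode, Li⁺/Li the anode: E°cell = +3.90 V, n = 1.
Overall reaction: Ag⁺(aq) + Li(s) → Ag(s) + Li⁺(aq); Q = [Li⁺]^1/[Ag⁺]^1.
From E = E° − (0.0592/n) log Q: log Q = (E° − E)·n/0.0592 = (+3.90 − (+3.958))·1/0.0592 = -0.9797.
So 1·log[Ag⁺] = 1·log(0.0016) − log Q = -2.7959 − (-0.9797) = -1.8162; [Ag⁺] = 10^(-1.8162) ≈ 0.015 M.

0.015 M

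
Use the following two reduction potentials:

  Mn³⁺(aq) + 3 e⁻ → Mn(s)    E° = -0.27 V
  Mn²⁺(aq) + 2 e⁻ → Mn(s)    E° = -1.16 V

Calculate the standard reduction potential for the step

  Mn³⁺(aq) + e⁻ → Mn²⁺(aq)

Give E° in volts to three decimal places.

+1.510 V

Sequential free energies add, so n₃E°₃ = n₁E°₁ + n₂E°₂.
With n₃ = 3, and the known step contributing 2×(-1.16) V, the unknown satisfies 1·E° = 3×(-0.27) − 2×(-1.16) = +1.510.
E° = +1.510 / 1 = +1.510 V.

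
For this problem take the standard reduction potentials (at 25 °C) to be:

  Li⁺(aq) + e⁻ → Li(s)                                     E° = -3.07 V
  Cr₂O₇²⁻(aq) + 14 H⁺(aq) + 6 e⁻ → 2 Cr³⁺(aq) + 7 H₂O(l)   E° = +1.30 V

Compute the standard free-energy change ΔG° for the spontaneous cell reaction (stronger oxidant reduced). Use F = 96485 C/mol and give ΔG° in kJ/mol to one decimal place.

Cr₂O₇²⁻/Cr³⁺ (E° = +1.30 V) is the cathode; Li⁺/Li (E° = -3.07 V) is the anode, so E°cell = +4.37 V.
Balancing electrons gives n = 6 (lcm of 6 and 1).
ΔG° = −nFE° = −(6)(96485)(+4.37) = -2,529,837 J = -2529.8 kJ/mol.

-2529.8 kJ/mol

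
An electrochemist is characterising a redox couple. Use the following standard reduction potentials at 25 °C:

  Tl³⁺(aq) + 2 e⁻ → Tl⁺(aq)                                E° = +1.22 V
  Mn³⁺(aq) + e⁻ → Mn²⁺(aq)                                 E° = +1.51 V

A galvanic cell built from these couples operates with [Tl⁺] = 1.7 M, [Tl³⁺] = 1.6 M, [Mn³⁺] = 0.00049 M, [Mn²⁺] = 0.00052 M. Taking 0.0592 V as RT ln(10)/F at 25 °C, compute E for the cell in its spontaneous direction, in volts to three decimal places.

+0.289 V

Mn³⁺/Mn²⁺ is the cathode (higher E°), Tl³⁺/Tl⁺ the anode: E°cell = +1.51 − (+1.22) = +0.29 V, n = 2.
Overall: 2 Mn³⁺(aq) + Tl⁺(aq) → 2 Mn²⁺(aq) + Tl³⁺(aq)
Q = [Mn²⁺]^2·[Tl³⁺] / ([Mn³⁺]^2·[Tl⁺]); log Q = 0.025.
E = E° − (0.0592/n) log Q = +0.29 − (0.0592/2)(0.025) = +0.289 V.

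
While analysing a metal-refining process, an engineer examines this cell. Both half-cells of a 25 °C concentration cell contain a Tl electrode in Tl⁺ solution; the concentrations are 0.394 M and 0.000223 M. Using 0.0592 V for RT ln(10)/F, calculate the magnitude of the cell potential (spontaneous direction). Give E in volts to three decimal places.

+0.192 V

For a concentration cell E°cell = 0. The 0.394 M side is the cathode (reduction is favoured where [Tl⁺] is higher).
With n = 1, E = −(0.0592/1) log([Tl⁺]ₐₙ/[Tl⁺]꜀ₐₜ) = −(0.0592/1) log(0.000223/0.394) = −(0.0592/1)(-3.247) = +0.192 V.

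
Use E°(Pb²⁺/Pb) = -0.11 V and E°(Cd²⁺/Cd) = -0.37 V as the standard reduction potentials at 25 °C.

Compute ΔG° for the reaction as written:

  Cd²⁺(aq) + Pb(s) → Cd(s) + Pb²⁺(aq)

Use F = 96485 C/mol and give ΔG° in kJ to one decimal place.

As written, Cd²⁺/Cd is reduced (cathode) and Pb²⁺/Pb is oxidised (anode), so E°cell = (-0.37) − (-0.11) = -0.26 V.
Balancing electrons gives n = 2.
ΔG° = −nFE° = −(2)(96485)(-0.26) = 50,172 J = +50.2 kJ.

+50.2 kJ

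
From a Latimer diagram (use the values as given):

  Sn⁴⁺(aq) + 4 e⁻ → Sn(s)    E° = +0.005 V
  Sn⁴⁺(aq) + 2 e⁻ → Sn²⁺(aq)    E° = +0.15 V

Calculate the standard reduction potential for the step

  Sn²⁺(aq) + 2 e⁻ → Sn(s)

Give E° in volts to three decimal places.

-0.140 V

Sequential free energies add, so n₃E°₃ = n₁E°₁ + n₂E°₂.
With n₃ = 4, and the known step contributing 2×(+0.15) V, the unknown satisfies 2·E° = 4×(+0.005) − 2×(+0.15) = -0.280.
E° = -0.280 / 2 = -0.140 V.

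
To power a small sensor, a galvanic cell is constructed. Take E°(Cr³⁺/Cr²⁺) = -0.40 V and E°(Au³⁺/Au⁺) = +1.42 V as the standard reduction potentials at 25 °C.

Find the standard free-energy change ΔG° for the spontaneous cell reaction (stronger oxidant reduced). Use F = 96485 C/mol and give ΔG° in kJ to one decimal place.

-351.2 kJ

Au³⁺/Au⁺ (E° = +1.42 V) is the cathode; Cr³⁺/Cr²⁺ (E° = -0.40 V) is the anode, so E°cell = +1.82 V.
Balancing electrons gives n = 2 (lcm of 2 and 1).
ΔG° = −nFE° = −(2)(96485)(+1.82) = -351,205 J = -351.2 kJ.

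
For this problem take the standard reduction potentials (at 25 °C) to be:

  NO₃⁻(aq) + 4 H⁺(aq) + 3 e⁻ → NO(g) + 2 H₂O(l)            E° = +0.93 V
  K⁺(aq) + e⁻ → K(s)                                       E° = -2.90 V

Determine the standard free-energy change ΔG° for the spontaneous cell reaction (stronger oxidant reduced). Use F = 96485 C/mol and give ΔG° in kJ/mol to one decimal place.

NO₃⁻/NO (E° = +0.93 V) is the cathode; K⁺/K (E° = -2.90 V) is the anode, so E°cell = +3.83 V.
Balancing electrons gives n = 3 (lcm of 3 and 1).
ΔG° = −nFE° = −(3)(96485)(+3.83) = -1,108,613 J = -1108.6 kJ/mol.

-1108.6 kJ/mol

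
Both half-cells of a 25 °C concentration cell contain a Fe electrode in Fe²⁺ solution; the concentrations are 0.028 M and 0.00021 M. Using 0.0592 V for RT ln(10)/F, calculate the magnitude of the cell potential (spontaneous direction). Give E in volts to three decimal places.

For a concentration cell E°cell = 0. The 0.028 M side is the cathode (reduction is favoured where [Fe²⁺] is higher).
With n = 2, E = −(0.0592/2) log([Fe²⁺]ₐₙ/[Fe²⁺]꜀ₐₜ) = −(0.0592/2) log(0.00021/0.028) = −(0.0592/2)(-2.125) = +0.063 V.

+0.063 V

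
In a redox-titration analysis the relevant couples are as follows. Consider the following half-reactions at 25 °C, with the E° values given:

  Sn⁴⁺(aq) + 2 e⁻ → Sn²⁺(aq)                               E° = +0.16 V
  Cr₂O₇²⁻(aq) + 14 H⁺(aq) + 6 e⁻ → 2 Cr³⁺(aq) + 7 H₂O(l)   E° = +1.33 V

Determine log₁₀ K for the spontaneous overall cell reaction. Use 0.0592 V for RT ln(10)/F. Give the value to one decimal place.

Cathode: Cr₂O₇²⁻/Cr³⁺; anode: Sn⁴⁺/Sn²⁺. E°cell = +1.17 V, n = 6.
log K = nE°cell / 0.0592 = (6)(+1.17) / 0.0592 = 118.6.

118.6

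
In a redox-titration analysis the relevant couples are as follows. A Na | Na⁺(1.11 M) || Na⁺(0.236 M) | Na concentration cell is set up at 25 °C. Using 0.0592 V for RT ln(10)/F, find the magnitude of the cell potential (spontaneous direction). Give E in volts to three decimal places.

+0.040 V

For a concentration cell E°cell = 0. The 1.11 M side is the cathode (reduction is favoured where [Na⁺] is higher).
With n = 1, E = −(0.0592/1) log([Na⁺]ₐₙ/[Na⁺]꜀ₐₜ) = −(0.0592/1) log(0.236/1.11) = −(0.0592/1)(-0.672) = +0.040 V.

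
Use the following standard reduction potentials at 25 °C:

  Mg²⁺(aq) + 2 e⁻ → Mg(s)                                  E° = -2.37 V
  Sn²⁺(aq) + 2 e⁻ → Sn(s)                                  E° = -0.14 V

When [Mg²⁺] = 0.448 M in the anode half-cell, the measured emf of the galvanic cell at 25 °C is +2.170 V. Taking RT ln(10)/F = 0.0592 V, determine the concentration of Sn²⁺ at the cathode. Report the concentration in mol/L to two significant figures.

Sn²⁺/Sn is the cathode, Mg²⁺/Mg the anode: E°cell = +2.23 V, n = 2.
Overall reaction: Sn²⁺(aq) + Mg(s) → Sn(s) + Mg²⁺(aq); Q = [Mg²⁺]^1/[Sn²⁺]^1.
From E = E° − (0.0592/n) log Q: log Q = (E° − E)·n/0.0592 = (+2.23 − (+2.170))·2/0.0592 = 2.0270.
So 1·log[Sn²⁺] = 1·log(0.448) − log Q = -0.3487 − (2.0270) = -2.3757; [Sn²⁺] = 10^(-2.3757) ≈ 0.0042 M.

0.0042 M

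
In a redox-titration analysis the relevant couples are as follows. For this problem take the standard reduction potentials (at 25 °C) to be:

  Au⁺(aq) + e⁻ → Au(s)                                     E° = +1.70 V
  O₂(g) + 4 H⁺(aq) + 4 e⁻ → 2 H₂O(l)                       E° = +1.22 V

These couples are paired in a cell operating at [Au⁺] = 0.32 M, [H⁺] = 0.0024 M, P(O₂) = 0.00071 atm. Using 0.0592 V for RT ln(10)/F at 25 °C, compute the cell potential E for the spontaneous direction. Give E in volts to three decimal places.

+0.652 V

Au⁺/Au is the cathode (higher E°), O₂/H₂O the anode: E°cell = +1.70 − (+1.22) = +0.48 V, n = 4.
Overall: 4 Au⁺(aq) + 2 H₂O(l) → 4 Au(s) + O₂(g) + 4 H⁺(aq)
Q = P(O₂)·[H⁺]^4 / ([Au⁺]^4); log Q = -11.648.
E = E° − (0.0592/n) log Q = +0.48 − (0.0592/4)(-11.648) = +0.652 V.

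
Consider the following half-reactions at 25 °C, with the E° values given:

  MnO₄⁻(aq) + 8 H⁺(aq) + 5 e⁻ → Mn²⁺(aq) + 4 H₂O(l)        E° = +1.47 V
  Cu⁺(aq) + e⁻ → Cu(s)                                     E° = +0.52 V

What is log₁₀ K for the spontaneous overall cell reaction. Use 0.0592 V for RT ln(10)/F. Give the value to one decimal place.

80.2

Cathode: MnO₄⁻/Mn²⁺; anode: Cu⁺/Cu. E°cell = +0.95 V, n = 5.
log K = nE°cell / 0.0592 = (5)(+0.95) / 0.0592 = 80.2.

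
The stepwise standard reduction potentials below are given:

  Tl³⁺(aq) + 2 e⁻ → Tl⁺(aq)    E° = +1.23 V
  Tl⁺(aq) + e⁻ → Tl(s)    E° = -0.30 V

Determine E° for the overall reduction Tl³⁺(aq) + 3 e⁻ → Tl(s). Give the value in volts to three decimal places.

+0.720 V

Since ΔG° = −nFE° is additive over sequential reductions, n₃E°₃ = n₁E°₁ + n₂E°₂.
E°₃ = (2×+1.23 + 1×-0.30) / 3 = (+2.160) / 3 = +0.720 V.
Simply averaging or adding the two E° values would be wrong; the electron-weighted sum is required.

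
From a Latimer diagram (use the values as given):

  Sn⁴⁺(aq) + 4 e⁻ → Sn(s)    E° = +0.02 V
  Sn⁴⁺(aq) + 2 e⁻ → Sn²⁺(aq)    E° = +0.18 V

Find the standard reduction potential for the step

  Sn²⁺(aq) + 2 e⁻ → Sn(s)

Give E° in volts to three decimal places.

-0.140 V

Sequential free energies add, so n₃E°₃ = n₁E°₁ + n₂E°₂.
With n₃ = 4, and the known step contributing 2×(+0.18) V, the unknown satisfies 2·E° = 4×(+0.02) − 2×(+0.18) = -0.280.
E° = -0.280 / 2 = -0.140 V.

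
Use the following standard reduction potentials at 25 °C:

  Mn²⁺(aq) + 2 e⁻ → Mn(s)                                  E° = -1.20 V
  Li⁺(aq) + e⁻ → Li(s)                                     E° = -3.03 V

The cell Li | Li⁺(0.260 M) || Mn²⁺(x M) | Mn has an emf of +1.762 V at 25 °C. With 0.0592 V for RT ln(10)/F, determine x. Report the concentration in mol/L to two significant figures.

0.00034 M

Mn²⁺/Mn is the cathode, Li⁺/Li the anode: E°cell = +1.83 V, n = 2.
Overall reaction: Mn²⁺(aq) + 2 Li(s) → Mn(s) + 2 Li⁺(aq); Q = [Li⁺]^2/[Mn²⁺]^1.
From E = E° − (0.0592/n) log Q: log Q = (E° − E)·n/0.0592 = (+1.83 − (+1.762))·2/0.0592 = 2.2973.
So 1·log[Mn²⁺] = 2·log(0.26) − log Q = -1.1701 − (2.2973) = -3.4674; [Mn²⁺] = 10^(-3.4674) ≈ 0.00034 M.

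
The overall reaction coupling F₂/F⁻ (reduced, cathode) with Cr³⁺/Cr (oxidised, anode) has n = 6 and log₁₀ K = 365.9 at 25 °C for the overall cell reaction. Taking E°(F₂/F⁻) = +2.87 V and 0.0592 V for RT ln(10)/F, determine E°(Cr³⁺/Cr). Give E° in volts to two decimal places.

E°cell = (0.0592/n)·log K = (0.0592/6)(365.9) = +3.610 V.
Since F₂/F⁻ is the cathode and Cr³⁺/Cr the anode, E°cell = E°(F₂/F⁻) − E°(Cr³⁺/Cr).
So E°(Cr³⁺/Cr) = E°(F₂/F⁻) − E°cell = (+2.87) − (+3.610) = -0.74 V.

-0.74 V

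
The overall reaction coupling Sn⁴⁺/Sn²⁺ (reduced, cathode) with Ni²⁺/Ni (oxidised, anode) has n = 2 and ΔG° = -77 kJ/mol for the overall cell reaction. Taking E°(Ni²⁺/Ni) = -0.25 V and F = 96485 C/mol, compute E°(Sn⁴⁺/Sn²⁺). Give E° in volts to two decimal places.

+0.15 V

E°cell = −ΔG°/(nF) = −(-77×10³)/((2)(96485)) = +0.399 V.
Since Sn⁴⁺/Sn²⁺ is the cathode and Ni²⁺/Ni the anode, E°cell = E°(Sn⁴⁺/Sn²⁺) − E°(Ni²⁺/Ni).
So E°(Sn⁴⁺/Sn²⁺) = E°cell + E°(Ni²⁺/Ni) = +0.399 + (-0.25) = +0.15 V.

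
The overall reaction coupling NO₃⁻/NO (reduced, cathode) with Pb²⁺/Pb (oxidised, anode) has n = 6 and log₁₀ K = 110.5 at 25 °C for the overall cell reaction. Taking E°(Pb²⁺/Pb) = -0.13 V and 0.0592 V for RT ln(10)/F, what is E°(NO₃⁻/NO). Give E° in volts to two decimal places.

E°cell = (0.0592/n)·log K = (0.0592/6)(110.5) = +1.090 V.
Since NO₃⁻/NO is the cathode and Pb²⁺/Pb the anode, E°cell = E°(NO₃⁻/NO) − E°(Pb²⁺/Pb).
So E°(NO₃⁻/NO) = E°cell + E°(Pb²⁺/Pb) = +1.090 + (-0.13) = +0.96 V.

+0.96 V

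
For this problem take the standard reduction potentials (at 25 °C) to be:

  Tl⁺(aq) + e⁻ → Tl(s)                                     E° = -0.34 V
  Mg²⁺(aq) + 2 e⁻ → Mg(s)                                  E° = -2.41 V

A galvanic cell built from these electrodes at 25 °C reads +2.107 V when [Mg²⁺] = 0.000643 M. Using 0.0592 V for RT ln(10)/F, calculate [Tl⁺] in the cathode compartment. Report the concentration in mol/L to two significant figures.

0.11 M

Tl⁺/Tl is the cathode, Mg²⁺/Mg the anode: E°cell = +2.07 V, n = 2.
Overall reaction: 2 Tl⁺(aq) + Mg(s) → 2 Tl(s) + Mg²⁺(aq); Q = [Mg²⁺]^1/[Tl⁺]^2.
From E = E° − (0.0592/n) log Q: log Q = (E° − E)·n/0.0592 = (+2.07 − (+2.107))·2/0.0592 = -1.2500.
So 2·log[Tl⁺] = 1·log(0.000643) − log Q = -3.1918 − (-1.2500) = -1.9418; log[Tl⁺] = -1.9418 / 2 = -0.9709; [Tl⁺] = 10^(-0.9709) ≈ 0.11 M.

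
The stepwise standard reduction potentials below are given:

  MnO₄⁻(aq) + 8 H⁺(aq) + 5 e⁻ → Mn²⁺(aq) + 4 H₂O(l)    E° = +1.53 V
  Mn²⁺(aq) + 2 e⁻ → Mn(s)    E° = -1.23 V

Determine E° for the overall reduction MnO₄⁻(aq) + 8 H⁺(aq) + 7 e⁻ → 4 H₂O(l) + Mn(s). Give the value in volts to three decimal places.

Since ΔG° = −nFE° is additive over sequential reductions, n₃E°₃ = n₁E°₁ + n₂E°₂.
E°₃ = (5×+1.53 + 2×-1.23) / 7 = (+5.190) / 7 = +0.741 V.
E° values themselves are not directly additive — weighting by electron count is essential.

+0.741 V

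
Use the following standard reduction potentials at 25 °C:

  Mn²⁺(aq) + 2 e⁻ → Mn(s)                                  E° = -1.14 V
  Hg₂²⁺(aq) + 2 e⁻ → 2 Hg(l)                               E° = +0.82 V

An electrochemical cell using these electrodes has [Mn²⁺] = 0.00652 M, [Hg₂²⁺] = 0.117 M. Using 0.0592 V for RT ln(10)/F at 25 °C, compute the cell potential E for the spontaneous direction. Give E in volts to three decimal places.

Hg₂²⁺/Hg is the cathode (higher E°), Mn²⁺/Mn the anode: E°cell = +0.82 − (-1.14) = +1.96 V, n = 2.
Overall: Hg₂²⁺(aq) + Mn(s) → 2 Hg(l) + Mn²⁺(aq)
Q = [Mn²⁺] / ([Hg₂²⁺]); log Q = -1.254.
E = E° − (0.0592/n) log Q = +1.96 − (0.0592/2)(-1.254) = +1.997 V.

+1.997 V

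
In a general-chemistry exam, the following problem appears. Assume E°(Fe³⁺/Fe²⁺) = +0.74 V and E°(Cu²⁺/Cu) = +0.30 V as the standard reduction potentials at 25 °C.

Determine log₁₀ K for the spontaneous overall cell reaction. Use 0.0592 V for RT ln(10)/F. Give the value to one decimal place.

Cathode: Fe³⁺/Fe²⁺; anode: Cu²⁺/Cu. E°cell = +0.44 V, n = 2.
log K = nE°cell / 0.0592 = (2)(+0.44) / 0.0592 = 14.9.

14.9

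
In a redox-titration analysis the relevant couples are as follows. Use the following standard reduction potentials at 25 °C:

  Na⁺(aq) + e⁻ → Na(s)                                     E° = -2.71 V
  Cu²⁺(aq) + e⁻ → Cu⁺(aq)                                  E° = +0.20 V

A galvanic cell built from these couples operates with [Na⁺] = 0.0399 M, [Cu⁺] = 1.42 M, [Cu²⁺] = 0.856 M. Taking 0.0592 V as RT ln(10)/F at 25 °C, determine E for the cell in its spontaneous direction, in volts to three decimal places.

Cu²⁺/Cu⁺ is the cathode (higher E°), Na⁺/Na the anode: E°cell = +0.20 − (-2.71) = +2.91 V, n = 1.
Overall: Cu²⁺(aq) + Na(s) → Cu⁺(aq) + Na⁺(aq)
Q = [Cu⁺]·[Na⁺] / ([Cu²⁺]); log Q = -1.179.
E = E° − (0.0592/n) log Q = +2.91 − (0.0592/1)(-1.179) = +2.980 V.

+2.980 V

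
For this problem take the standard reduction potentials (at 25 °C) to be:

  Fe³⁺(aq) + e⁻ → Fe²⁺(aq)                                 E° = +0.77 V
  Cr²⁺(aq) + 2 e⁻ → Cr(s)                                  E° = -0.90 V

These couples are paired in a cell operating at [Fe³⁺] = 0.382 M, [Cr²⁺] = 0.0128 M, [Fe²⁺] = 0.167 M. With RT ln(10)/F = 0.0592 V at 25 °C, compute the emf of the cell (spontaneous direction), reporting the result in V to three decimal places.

+1.747 V

Fe³⁺/Fe²⁺ is the cathode (higher E°), Cr²⁺/Cr the anode: E°cell = +0.77 − (-0.90) = +1.67 V, n = 2.
Overall: 2 Fe³⁺(aq) + Cr(s) → 2 Fe²⁺(aq) + Cr²⁺(aq)
Q = [Fe²⁺]^2·[Cr²⁺] / ([Fe³⁺]^2); log Q = -2.611.
E = E° − (0.0592/n) log Q = +1.67 − (0.0592/2)(-2.611) = +1.747 V.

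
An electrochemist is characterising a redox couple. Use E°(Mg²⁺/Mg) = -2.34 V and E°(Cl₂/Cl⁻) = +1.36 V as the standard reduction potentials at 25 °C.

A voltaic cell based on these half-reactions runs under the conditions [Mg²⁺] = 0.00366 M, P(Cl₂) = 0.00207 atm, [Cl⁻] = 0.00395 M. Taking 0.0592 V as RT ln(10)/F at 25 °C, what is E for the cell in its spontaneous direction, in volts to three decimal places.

Cl₂/Cl⁻ is the cathode (higher E°), Mg²⁺/Mg the anode: E°cell = +1.36 − (-2.34) = +3.70 V, n = 2.
Overall: Cl₂(g) + Mg(s) → 2 Cl⁻(aq) + Mg²⁺(aq)
Q = [Cl⁻]^2·[Mg²⁺] / (P(Cl₂)); log Q = -4.559.
E = E° − (0.0592/n) log Q = +3.70 − (0.0592/2)(-4.559) = +3.835 V.

+3.835 V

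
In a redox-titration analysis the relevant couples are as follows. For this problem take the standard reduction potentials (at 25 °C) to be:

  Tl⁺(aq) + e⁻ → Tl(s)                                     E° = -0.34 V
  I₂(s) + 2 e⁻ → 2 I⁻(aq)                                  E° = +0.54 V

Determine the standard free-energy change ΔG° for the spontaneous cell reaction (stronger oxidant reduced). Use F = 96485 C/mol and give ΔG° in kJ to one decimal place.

-169.8 kJ

I₂/I⁻ (E° = +0.54 V) is the cathode; Tl⁺/Tl (E° = -0.34 V) is the anode, so E°cell = +0.88 V.
Balancing electrons gives n = 2 (lcm of 2 and 1).
ΔG° = −nFE° = −(2)(96485)(+0.88) = -169,814 J = -169.8 kJ.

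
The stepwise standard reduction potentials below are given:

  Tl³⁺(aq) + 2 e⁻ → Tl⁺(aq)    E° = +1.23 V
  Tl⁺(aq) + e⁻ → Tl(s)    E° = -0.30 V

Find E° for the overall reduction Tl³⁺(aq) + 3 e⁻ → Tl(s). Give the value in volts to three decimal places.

Standard free energies of sequential steps add: ΔG°₃ = ΔG°₁ + ΔG°₂, so n₃E°₃ = n₁E°₁ + n₂E°₂.
E°₃ = (2×+1.23 + 1×-0.30) / 3 = (+2.160) / 3 = +0.720 V.
E° values themselves are not directly additive — weighting by electron count is essential.

+0.720 V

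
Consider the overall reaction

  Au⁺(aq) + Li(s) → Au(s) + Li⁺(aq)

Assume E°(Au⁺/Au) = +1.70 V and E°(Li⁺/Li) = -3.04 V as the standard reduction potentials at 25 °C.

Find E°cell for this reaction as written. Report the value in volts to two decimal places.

+4.74 V

The Au⁺/Au couple has the higher reduction potential, so it is the cathode; Li⁺/Li is oxidised at the anode.
E°cell = E°(cathode) − E°(anode) = (+1.70) − (-3.04) = +4.74 V.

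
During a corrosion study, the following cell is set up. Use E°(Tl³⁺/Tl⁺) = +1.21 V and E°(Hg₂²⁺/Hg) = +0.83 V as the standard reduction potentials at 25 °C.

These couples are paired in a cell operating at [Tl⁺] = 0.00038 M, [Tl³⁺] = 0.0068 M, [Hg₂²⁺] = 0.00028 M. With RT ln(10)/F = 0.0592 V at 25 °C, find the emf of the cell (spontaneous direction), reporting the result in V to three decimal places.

Tl³⁺/Tl⁺ is the cathode (higher E°), Hg₂²⁺/Hg the anode: E°cell = +1.21 − (+0.83) = +0.38 V, n = 2.
Overall: Tl³⁺(aq) + 2 Hg(l) → Tl⁺(aq) + Hg₂²⁺(aq)
Q = [Tl⁺]·[Hg₂²⁺] / ([Tl³⁺]); log Q = -4.806.
E = E° − (0.0592/n) log Q = +0.38 − (0.0592/2)(-4.806) = +0.522 V.

+0.522 V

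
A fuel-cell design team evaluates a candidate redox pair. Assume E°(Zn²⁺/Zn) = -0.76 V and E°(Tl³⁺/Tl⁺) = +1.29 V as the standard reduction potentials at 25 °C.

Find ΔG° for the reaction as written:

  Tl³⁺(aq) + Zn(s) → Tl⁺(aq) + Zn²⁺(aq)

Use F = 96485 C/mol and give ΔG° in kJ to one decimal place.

As written, Tl³⁺/Tl⁺ is reduced (cathode) and Zn²⁺/Zn is oxidised (anode), so E°cell = (+1.29) − (-0.76) = +2.05 V.
Balancing electrons gives n = 2.
ΔG° = −nFE° = −(2)(96485)(+2.05) = -395,588 J = -395.6 kJ.

-395.6 kJ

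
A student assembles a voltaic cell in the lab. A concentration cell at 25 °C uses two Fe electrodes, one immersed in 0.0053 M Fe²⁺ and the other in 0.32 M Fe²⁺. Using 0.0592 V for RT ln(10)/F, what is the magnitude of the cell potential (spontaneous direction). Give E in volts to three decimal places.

For a concentration cell E°cell = 0. The 0.32 M side is the cathode (reduction is favoured where [Fe²⁺] is higher).
With n = 2, E = −(0.0592/2) log([Fe²⁺]ₐₙ/[Fe²⁺]꜀ₐₜ) = −(0.0592/2) log(0.0053/0.32) = −(0.0592/2)(-1.781) = +0.053 V.

+0.053 V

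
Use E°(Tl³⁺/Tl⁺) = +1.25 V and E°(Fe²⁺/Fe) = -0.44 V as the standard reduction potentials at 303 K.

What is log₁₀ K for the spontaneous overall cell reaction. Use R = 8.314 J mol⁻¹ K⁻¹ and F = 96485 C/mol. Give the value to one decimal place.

56.2

Cathode: Tl³⁺/Tl⁺; anode: Fe²⁺/Fe. E°cell = (+1.25) − (-0.44) = +1.69 V, with n = 2.
ΔG° = −nFE° = −RT ln K, so ln K = nFE°/(RT) = (2)(96485)(+1.69) / ((8.314)(303)) = 129.456.
log₁₀ K = 129.456 / ln 10 = 56.2.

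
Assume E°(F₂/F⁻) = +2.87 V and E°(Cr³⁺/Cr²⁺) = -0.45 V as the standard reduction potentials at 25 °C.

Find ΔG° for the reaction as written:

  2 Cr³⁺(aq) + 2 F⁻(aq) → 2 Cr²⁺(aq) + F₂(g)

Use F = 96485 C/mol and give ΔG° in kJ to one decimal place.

As written, Cr³⁺/Cr²⁺ is reduced (cathode) and F₂/F⁻ is oxidised (anode), so E°cell = (-0.45) − (+2.87) = -3.32 V.
Balancing electrons gives n = 2.
ΔG° = −nFE° = −(2)(96485)(-3.32) = 640,660 J = +640.7 kJ.

+640.7 kJ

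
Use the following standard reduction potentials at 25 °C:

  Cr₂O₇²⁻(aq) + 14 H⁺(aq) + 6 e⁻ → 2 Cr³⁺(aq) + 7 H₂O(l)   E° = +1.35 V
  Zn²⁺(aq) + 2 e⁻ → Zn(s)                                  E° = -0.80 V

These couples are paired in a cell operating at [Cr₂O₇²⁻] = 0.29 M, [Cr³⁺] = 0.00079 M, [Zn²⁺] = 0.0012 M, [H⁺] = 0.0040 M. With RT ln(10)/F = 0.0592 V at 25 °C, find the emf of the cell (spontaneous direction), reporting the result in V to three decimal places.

Cr₂O₇²⁻/Cr³⁺ is the cathode (higher E°), Zn²⁺/Zn the anode: E°cell = +1.35 − (-0.80) = +2.15 V, n = 6.
Overall: Cr₂O₇²⁻(aq) + 14 H⁺(aq) + 3 Zn(s) → 2 Cr³⁺(aq) + 7 H₂O(l) + 3 Zn²⁺(aq)
Q = [Cr³⁺]^2·[Zn²⁺]^3 / ([Cr₂O₇²⁻]·[H⁺]^14); log Q = 19.142.
E = E° − (0.0592/n) log Q = +2.15 − (0.0592/6)(19.142) = +1.961 V.

+1.961 V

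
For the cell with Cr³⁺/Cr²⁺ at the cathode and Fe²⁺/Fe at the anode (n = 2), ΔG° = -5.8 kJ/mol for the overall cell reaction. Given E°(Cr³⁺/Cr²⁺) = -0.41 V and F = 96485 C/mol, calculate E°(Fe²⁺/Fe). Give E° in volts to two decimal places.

-0.44 V

E°cell = −ΔG°/(nF) = −(-5.8×10³)/((2)(96485)) = +0.030 V.
Since Cr³⁺/Cr²⁺ is the cathode and Fe²⁺/Fe the anode, E°cell = E°(Cr³⁺/Cr²⁺) − E°(Fe²⁺/Fe).
So E°(Fe²⁺/Fe) = E°(Cr³⁺/Cr²⁺) − E°cell = (-0.41) − (+0.030) = -0.44 V.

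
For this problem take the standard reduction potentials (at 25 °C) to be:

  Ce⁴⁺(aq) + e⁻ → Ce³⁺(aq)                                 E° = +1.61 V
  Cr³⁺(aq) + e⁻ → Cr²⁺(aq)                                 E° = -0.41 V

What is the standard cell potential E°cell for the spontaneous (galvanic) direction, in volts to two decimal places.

+2.02 V

The Ce⁴⁺/Ce³⁺ couple has the higher reduction potential, so it is the cathode; Cr³⁺/Cr²⁺ is oxidised at the anode.
E°cell = E°(cathode) − E°(anode) = (+1.61) − (-0.41) = +2.02 V.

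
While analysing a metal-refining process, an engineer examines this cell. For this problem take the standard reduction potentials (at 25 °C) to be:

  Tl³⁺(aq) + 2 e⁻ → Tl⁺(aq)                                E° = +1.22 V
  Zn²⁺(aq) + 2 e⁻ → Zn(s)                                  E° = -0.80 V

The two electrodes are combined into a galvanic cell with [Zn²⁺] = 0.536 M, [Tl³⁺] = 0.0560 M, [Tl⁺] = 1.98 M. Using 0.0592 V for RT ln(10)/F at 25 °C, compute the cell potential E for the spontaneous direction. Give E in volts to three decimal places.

+1.982 V

Tl³⁺/Tl⁺ is the cathode (higher E°), Zn²⁺/Zn the anode: E°cell = +1.22 − (-0.80) = +2.02 V, n = 2.
Overall: Tl³⁺(aq) + Zn(s) → Tl⁺(aq) + Zn²⁺(aq)
Q = [Tl⁺]·[Zn²⁺] / ([Tl³⁺]); log Q = 1.278.
E = E° − (0.0592/n) log Q = +2.02 − (0.0592/2)(1.278) = +1.982 V.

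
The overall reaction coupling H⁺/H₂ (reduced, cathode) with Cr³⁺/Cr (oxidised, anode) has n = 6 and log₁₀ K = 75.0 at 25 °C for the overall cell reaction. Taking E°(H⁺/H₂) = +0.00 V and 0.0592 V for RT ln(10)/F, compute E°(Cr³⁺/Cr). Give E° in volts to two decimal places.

-0.74 V

E°cell = (0.0592/n)·log K = (0.0592/6)(75.0) = +0.740 V.
Since H⁺/H₂ is the cathode and Cr³⁺/Cr the anode, E°cell = E°(H⁺/H₂) − E°(Cr³⁺/Cr).
So E°(Cr³⁺/Cr) = E°(H⁺/H₂) − E°cell = (+0.00) − (+0.740) = -0.74 V.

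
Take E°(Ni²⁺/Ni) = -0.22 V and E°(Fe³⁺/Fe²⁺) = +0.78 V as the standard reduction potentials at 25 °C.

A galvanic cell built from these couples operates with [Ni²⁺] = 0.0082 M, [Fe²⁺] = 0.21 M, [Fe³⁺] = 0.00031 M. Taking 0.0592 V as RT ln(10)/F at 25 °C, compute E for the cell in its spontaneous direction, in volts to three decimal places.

Fe³⁺/Fe²⁺ is the cathode (higher E°), Ni²⁺/Ni the anode: E°cell = +0.78 − (-0.22) = +1.00 V, n = 2.
Overall: 2 Fe³⁺(aq) + Ni(s) → 2 Fe²⁺(aq) + Ni²⁺(aq)
Q = [Fe²⁺]^2·[Ni²⁺] / ([Fe³⁺]^2); log Q = 3.576.
E = E° − (0.0592/n) log Q = +1.00 − (0.0592/2)(3.576) = +0.894 V.

+0.894 V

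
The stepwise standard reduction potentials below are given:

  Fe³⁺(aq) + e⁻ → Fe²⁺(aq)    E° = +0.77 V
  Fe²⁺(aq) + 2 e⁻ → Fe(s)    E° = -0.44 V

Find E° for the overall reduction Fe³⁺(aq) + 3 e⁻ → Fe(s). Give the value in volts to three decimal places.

Standard free energies of sequential steps add: ΔG°₃ = ΔG°₁ + ΔG°₂, so n₃E°₃ = n₁E°₁ + n₂E°₂.
E°₃ = (1×+0.77 + 2×-0.44) / 3 = (-0.110) / 3 = -0.037 V.

-0.037 V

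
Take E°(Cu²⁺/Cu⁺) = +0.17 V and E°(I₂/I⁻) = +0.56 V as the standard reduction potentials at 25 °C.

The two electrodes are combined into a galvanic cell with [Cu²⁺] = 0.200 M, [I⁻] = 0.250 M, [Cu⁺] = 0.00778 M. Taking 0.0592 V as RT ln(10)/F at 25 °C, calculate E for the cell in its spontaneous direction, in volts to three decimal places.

+0.342 V

I₂/I⁻ is the cathode (higher E°), Cu²⁺/Cu⁺ the anode: E°cell = +0.56 − (+0.17) = +0.39 V, n = 2.
Overall: I₂(s) + 2 Cu⁺(aq) → 2 I⁻(aq) + 2 Cu²⁺(aq)
Q = [I⁻]^2·[Cu²⁺]^2 / ([Cu⁺]^2); log Q = 1.616.
E = E° − (0.0592/n) log Q = +0.39 − (0.0592/2)(1.616) = +0.342 V.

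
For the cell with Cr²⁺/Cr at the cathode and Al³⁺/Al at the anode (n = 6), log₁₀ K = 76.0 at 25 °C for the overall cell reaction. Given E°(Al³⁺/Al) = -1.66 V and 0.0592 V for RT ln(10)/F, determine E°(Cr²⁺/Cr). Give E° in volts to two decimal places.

-0.91 V

E°cell = (0.0592/n)·log K = (0.0592/6)(76.0) = +0.750 V.
Since Cr²⁺/Cr is the cathode and Al³⁺/Al the anode, E°cell = E°(Cr²⁺/Cr) − E°(Al³⁺/Al).
So E°(Cr²⁺/Cr) = E°cell + E°(Al³⁺/Al) = +0.750 + (-1.66) = -0.91 V.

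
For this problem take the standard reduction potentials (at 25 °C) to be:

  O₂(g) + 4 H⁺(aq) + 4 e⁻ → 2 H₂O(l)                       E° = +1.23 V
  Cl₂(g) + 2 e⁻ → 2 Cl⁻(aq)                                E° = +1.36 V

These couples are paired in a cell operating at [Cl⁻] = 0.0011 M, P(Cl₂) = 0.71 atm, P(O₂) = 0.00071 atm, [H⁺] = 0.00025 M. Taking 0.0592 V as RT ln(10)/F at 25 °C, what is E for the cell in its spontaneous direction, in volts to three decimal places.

Cl₂/Cl⁻ is the cathode (higher E°), O₂/H₂O the anode: E°cell = +1.36 − (+1.23) = +0.13 V, n = 4.
Overall: 2 Cl₂(g) + 2 H₂O(l) → 4 Cl⁻(aq) + O₂(g) + 4 H⁺(aq)
Q = [Cl⁻]^4·P(O₂)·[H⁺]^4 / (P(Cl₂)^2); log Q = -29.094.
E = E° − (0.0592/n) log Q = +0.13 − (0.0592/4)(-29.094) = +0.561 V.

+0.561 V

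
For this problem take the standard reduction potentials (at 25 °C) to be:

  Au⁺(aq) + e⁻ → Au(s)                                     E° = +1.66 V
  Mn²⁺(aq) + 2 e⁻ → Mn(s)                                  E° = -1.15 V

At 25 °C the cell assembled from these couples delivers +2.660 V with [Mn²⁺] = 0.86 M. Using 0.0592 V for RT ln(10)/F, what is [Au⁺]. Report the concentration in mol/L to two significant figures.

0.0027 M

Au⁺/Au is the cathode, Mn²⁺/Mn the anode: E°cell = +2.81 V, n = 2.
Overall reaction: 2 Au⁺(aq) + Mn(s) → 2 Au(s) + Mn²⁺(aq); Q = [Mn²⁺]^1/[Au⁺]^2.
From E = E° − (0.0592/n) log Q: log Q = (E° − E)·n/0.0592 = (+2.81 − (+2.660))·2/0.0592 = 5.0676.
So 2·log[Au⁺] = 1·log(0.86) − log Q = -0.0655 − (5.0676) = -5.1331; log[Au⁺] = -5.1331 / 2 = -2.5665; [Au⁺] = 10^(-2.5665) ≈ 0.0027 M.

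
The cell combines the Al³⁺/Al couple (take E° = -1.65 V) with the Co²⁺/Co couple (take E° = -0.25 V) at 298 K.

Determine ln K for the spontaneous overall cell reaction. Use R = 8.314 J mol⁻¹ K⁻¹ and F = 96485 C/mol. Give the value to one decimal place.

Cathode: Co²⁺/Co; anode: Al³⁺/Al. E°cell = (-0.25) − (-1.65) = +1.40 V, with n = 6.
ΔG° = −nFE° = −RT ln K, so ln K = nFE°/(RT) = (6)(96485)(+1.40) / ((8.314)(298)) = 327.124.

327.1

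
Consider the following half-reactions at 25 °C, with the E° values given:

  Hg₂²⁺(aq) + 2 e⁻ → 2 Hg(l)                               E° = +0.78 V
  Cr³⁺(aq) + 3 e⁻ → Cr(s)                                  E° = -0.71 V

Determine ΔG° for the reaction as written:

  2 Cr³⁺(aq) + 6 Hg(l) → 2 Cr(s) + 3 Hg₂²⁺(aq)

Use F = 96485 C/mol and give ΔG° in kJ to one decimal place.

As written, Cr³⁺/Cr is reduced (cathode) and Hg₂²⁺/Hg is oxidised (anode), so E°cell = (-0.71) − (+0.78) = -1.49 V.
Balancing electrons gives n = 6.
ΔG° = −nFE° = −(6)(96485)(-1.49) = 862,576 J = +862.6 kJ.

+862.6 kJ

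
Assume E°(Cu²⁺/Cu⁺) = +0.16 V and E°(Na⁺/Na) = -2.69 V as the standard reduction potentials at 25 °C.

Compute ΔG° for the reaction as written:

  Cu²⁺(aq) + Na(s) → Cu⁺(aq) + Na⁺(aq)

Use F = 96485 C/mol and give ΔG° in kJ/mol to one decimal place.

-275.0 kJ/mol

As written, Cu²⁺/Cu⁺ is reduced (cathode) and Na⁺/Na is oxidised (anode), so E°cell = (+0.16) − (-2.69) = +2.85 V.
Balancing electrons gives n = 1.
ΔG° = −nFE° = −(1)(96485)(+2.85) = -274,982 J = -275.0 kJ/mol.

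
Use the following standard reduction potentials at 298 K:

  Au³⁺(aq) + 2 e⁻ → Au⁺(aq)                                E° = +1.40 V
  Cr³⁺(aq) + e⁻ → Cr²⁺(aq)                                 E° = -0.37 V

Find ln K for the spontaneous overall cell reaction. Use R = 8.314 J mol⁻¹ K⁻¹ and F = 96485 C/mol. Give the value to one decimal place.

Cathode: Au³⁺/Au⁺; anode: Cr³⁺/Cr²⁺. E°cell = (+1.40) − (-0.37) = +1.77 V, with n = 2.
ΔG° = −nFE° = −RT ln K, so ln K = nFE°/(RT) = (2)(96485)(+1.77) / ((8.314)(298)) = 137.860.

137.9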